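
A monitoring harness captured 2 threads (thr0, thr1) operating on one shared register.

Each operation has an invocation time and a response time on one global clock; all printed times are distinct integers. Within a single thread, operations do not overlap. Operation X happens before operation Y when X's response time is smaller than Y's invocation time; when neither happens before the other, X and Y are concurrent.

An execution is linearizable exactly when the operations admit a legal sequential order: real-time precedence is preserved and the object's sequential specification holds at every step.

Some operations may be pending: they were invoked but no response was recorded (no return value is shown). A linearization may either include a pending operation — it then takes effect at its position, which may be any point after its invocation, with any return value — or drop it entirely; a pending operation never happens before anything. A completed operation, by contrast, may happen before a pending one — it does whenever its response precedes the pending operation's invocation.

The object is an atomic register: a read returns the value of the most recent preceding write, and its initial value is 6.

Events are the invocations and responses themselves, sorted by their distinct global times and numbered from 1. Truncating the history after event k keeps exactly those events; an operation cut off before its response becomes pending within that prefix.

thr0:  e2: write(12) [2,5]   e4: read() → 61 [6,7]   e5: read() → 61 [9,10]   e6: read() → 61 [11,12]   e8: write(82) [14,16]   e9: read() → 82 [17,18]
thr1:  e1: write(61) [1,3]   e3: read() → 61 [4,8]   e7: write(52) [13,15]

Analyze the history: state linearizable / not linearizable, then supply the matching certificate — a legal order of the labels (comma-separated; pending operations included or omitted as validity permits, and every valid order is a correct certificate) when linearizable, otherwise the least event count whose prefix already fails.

step 1: e2 write(12) — value 12
step 2: e1 write(61) — value 61
step 3: e3 read() → 61 — value 61
step 4: e4 read() → 61 — value 61
step 5: e5 read() → 61 — value 61
step 6: e6 read() → 61 — value 61
step 7: e7 write(52) — value 52
step 8: e8 write(82) — value 82
step 9: e9 read() → 82 — value 82

linearizable — witness: e2, e1, e3, e4, e5, e6, e7, e8, e9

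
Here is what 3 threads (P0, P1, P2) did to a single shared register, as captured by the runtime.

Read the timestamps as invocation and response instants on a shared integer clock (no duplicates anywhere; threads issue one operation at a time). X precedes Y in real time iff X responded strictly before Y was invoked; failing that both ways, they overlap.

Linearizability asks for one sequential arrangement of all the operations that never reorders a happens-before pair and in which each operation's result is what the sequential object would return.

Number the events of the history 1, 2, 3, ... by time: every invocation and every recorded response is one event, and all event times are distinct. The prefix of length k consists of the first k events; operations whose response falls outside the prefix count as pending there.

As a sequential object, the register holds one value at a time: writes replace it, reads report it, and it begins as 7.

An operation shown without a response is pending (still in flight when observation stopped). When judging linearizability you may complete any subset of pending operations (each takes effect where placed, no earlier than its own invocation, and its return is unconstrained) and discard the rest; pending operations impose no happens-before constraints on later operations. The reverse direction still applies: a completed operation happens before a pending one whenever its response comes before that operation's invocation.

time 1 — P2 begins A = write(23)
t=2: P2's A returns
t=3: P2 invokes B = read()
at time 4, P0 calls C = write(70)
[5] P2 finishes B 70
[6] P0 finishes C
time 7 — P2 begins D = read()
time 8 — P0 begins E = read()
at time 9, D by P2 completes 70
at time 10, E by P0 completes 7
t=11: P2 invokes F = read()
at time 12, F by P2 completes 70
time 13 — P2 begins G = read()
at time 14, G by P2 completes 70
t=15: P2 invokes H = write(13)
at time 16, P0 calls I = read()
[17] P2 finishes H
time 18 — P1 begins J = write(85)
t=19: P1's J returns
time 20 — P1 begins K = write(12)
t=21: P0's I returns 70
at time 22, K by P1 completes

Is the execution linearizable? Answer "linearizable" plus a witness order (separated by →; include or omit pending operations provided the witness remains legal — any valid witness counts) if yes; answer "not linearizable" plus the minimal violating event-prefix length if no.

events 1..9 are fine; event 10 — the response of E at time 10 — makes the prefix non-linearizable
no legal order exists: 4 real-time-consistent candidates over 5 completed register operations, all rejected
e.g. A, B, C, D, E: illegal at step 2, since B read() → 70 cannot apply there
e.g. A, B, C, E, D: illegal at step 2, since B read() → 70 cannot apply there

not linearizable — minimal violating prefix: 10 events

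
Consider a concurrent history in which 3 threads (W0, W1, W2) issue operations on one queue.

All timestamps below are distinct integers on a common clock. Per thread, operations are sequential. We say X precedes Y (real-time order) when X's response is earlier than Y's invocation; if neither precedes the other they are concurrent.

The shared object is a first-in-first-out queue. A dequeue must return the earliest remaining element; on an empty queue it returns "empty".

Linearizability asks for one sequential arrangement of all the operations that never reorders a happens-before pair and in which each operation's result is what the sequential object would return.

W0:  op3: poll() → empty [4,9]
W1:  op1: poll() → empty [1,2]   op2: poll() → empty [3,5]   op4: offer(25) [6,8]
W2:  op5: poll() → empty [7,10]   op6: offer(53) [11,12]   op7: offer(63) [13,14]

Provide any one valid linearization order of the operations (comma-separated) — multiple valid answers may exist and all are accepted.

step 1: op1 poll() → empty — queue <>
step 2: op2 poll() → empty — queue <>
step 3: op3 poll() → empty — queue <>
step 4: op5 poll() → empty — queue <>
step 5: op4 offer(25) — queue <25>
step 6: op6 offer(53) — queue <25,53>
step 7: op7 offer(63) — queue <25,53,63>

op1, op2, op3, op5, op4, op6, op7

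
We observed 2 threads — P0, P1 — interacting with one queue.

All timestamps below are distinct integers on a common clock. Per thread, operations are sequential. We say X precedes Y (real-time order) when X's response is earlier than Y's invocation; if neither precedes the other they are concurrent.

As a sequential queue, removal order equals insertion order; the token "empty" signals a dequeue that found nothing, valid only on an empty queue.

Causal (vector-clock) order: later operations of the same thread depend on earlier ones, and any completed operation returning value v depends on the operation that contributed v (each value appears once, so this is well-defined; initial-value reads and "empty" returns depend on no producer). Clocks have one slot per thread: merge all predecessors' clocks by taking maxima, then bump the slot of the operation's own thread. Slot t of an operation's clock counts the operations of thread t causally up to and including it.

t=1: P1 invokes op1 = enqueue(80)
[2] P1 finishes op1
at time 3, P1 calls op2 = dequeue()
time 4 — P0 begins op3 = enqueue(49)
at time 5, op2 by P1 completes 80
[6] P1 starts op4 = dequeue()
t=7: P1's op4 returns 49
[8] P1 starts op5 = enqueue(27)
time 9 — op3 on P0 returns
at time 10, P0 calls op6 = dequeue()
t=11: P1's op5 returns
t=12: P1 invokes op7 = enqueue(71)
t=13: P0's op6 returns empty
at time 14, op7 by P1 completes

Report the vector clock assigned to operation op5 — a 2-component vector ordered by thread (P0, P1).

no predecessors for op1 (invoked 1): P1 increments from zero → (0, 1)
no predecessors for op3 (invoked 4): P0 increments from zero → (1, 0)
op2, invoked 3, takes VC(op1)=(0, 1) under max, adds 1 for P1 → (0, 2)
op6, invoked 10, takes VC(op3)=(1, 0) under max, adds 1 for P0 → (2, 0)
op4, invoked 6, takes VC(op2)=(0, 2), VC(op3)=(1, 0) under max, adds 1 for P1 → (1, 3)
op5, invoked 8, takes VC(op4)=(1, 3) under max, adds 1 for P1 → (1, 4)
op7, invoked 12, takes VC(op5)=(1, 4) under max, adds 1 for P1 → (1, 5)
target: VC(op5) = (1, 4)

(1, 4)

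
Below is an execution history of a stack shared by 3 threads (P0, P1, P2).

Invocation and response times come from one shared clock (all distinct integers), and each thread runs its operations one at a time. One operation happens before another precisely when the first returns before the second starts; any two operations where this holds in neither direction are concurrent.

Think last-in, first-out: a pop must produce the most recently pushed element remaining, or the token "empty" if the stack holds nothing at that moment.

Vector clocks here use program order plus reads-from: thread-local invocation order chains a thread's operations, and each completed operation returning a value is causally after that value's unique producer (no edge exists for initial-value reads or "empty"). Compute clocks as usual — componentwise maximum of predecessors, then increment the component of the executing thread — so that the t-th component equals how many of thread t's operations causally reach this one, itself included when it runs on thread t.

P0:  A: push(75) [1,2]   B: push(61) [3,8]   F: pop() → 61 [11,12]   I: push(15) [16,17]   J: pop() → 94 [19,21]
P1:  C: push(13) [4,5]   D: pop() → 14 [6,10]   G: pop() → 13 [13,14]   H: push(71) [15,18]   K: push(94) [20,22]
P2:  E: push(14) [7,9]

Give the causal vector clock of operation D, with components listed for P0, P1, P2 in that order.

root op E, invoked 7: fresh clock plus P2's own tick → (0, 0, 1)
root op C, invoked 4: fresh clock plus P1's own tick → (0, 1, 0)
root op A, invoked 1: fresh clock plus P0's own tick → (1, 0, 0)
invoked at 3, B merges VC(A)=(1, 0, 0) and bumps P0's slot → (2, 0, 0)
invoked at 6, D merges VC(C)=(0, 1, 0), VC(E)=(0, 0, 1) and bumps P1's slot → (0, 2, 1)
invoked at 11, F merges VC(B)=(2, 0, 0) and bumps P0's slot → (3, 0, 0)
invoked at 13, G merges VC(C)=(0, 1, 0), VC(D)=(0, 2, 1) and bumps P1's slot → (0, 3, 1)
invoked at 16, I merges VC(F)=(3, 0, 0) and bumps P0's slot → (4, 0, 0)
invoked at 15, H merges VC(G)=(0, 3, 1) and bumps P1's slot → (0, 4, 1)
invoked at 20, K merges VC(H)=(0, 4, 1) and bumps P1's slot → (0, 5, 1)
invoked at 19, J merges VC(I)=(4, 0, 0), VC(K)=(0, 5, 1) and bumps P0's slot → (5, 5, 1)
target: VC(D) = (0, 2, 1)

(0, 2, 1)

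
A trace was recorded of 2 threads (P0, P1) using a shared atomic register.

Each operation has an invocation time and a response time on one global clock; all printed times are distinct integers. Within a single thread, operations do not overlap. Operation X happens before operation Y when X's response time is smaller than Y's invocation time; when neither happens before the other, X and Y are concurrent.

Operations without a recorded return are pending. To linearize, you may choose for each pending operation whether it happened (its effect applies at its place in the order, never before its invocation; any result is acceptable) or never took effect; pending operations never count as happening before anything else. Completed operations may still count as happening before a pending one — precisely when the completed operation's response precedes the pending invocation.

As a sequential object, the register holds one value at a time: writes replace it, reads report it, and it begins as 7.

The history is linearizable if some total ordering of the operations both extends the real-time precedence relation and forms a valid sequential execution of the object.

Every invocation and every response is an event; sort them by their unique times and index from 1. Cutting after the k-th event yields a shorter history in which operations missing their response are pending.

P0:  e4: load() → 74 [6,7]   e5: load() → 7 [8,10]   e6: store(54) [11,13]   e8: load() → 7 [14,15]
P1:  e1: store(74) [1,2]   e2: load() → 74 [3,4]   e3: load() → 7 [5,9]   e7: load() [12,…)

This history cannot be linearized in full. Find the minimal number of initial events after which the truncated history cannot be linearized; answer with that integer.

events 1..8 are linearizable, e.g. via e1, e2, e3, e4:
step 1: e1 store(74) — value 74
step 2: e2 load() → 74 — value 74
step 3: e3 load() (pending, included) — value 74
step 4: e4 load() → 74 — value 74
at event 9 (e3's time-9 response) nothing linearizes any more
completion choices over the 1 pending operation (e5) were checked; none helps
take e1, e2, e3, e4 (pending dropped): step 3 already fails, because e3 load() → 7 cannot occur there
take e1, e2, e4, e3 (pending dropped): step 4 already fails, because e3 load() → 7 cannot occur there

9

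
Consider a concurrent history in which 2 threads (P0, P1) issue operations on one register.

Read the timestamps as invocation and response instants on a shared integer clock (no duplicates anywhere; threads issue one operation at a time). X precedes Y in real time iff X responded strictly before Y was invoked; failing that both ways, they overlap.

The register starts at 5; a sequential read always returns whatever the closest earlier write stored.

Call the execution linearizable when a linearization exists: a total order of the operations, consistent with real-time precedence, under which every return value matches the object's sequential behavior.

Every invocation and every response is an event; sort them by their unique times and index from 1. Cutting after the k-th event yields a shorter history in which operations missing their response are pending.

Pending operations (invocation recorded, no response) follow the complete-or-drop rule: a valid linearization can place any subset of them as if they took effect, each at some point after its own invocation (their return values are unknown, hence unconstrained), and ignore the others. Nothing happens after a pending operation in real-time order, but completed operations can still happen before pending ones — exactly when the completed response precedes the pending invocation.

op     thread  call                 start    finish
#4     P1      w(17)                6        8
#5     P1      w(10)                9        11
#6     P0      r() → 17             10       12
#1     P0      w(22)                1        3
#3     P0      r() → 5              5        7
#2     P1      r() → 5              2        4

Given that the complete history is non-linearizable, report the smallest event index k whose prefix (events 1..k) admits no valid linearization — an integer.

7

one valid order for events 1..6 is #2, #1:
step 1: #2 r() → 5 — value 5
step 2: #1 w(22) — value 22
include event 7 — #3 responding at 7 — and every candidate order breaks
no completion choice of the 1 pending operation (#4) rescues it — every subset was tried
sample order #1, #2, #3 (pending dropped) stalls at step 2 — #2 r() → 5 has no legal effect
sample order #2, #1, #3 (pending dropped) stalls at step 3 — #3 r() → 5 has no legal effect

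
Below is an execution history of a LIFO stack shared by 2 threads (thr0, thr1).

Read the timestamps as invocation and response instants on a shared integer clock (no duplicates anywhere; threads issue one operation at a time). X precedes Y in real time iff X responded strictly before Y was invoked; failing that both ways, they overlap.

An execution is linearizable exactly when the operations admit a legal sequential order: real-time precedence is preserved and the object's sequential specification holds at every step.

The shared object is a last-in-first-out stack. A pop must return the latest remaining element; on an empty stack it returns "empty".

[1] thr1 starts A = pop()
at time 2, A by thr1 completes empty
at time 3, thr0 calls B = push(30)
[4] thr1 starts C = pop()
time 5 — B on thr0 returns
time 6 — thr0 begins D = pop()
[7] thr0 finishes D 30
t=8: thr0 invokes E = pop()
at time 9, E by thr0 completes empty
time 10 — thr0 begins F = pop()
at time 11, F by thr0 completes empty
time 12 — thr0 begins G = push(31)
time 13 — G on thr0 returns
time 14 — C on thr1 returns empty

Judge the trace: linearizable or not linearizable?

linearizable

a witness: A, B, D, C, E, F, G
1. A pop() → empty, leaving stack <>
2. B push(30), leaving stack <30>
3. D pop() → 30, leaving stack <>
4. C pop() → empty, leaving stack <>
5. E pop() → empty, leaving stack <>
6. F pop() → empty, leaving stack <>
7. G push(31), leaving stack <31>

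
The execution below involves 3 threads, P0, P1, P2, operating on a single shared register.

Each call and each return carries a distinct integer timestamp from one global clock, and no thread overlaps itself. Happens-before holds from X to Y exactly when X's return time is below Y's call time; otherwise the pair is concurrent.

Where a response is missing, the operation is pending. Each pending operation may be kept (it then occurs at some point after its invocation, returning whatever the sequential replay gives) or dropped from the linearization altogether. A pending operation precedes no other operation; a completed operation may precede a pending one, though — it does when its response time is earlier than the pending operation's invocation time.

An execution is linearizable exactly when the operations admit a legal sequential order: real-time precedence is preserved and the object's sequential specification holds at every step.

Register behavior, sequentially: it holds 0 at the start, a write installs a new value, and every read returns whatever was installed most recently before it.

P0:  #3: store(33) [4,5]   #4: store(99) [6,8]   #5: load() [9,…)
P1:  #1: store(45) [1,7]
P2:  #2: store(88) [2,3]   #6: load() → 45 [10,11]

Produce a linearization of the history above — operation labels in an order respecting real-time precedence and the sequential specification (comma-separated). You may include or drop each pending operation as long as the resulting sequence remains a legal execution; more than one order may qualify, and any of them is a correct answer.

#2, #3, #4, #1, #5, #6

1. #2 store(88), leaving value 88
2. #3 store(33), leaving value 33
3. #4 store(99), leaving value 99
4. #1 store(45), leaving value 45
5. #5 load() (pending, included), leaving value 45
6. #6 load() → 45, leaving value 45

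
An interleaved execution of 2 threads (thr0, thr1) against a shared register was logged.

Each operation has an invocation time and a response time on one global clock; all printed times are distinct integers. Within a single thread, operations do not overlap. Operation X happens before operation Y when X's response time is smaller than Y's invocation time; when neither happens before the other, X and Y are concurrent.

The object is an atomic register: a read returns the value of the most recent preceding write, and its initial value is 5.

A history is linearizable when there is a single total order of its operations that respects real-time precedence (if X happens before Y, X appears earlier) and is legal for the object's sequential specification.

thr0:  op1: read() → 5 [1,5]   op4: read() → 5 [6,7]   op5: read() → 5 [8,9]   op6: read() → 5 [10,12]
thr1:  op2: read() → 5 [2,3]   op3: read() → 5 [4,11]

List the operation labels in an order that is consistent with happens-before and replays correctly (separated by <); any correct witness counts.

op1 < op2 < op3 < op4 < op5 < op6

step 1: op1 read() → 5 — value 5
step 2: op2 read() → 5 — value 5
step 3: op3 read() → 5 — value 5
step 4: op4 read() → 5 — value 5
step 5: op5 read() → 5 — value 5
step 6: op6 read() → 5 — value 5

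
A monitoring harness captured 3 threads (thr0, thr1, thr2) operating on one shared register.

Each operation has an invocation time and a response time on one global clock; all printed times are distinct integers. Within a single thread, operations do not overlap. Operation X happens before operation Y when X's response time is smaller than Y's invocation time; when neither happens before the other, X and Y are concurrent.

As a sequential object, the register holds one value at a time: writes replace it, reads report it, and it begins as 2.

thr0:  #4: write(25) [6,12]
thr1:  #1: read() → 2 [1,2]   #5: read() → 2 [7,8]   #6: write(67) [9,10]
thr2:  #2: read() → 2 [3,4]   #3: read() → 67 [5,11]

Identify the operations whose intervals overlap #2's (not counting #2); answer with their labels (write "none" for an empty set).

none

#2 spans [3,4]: anything still running between times 3 and 4 counts as concurrent
#1 [1,2]: before
#3 [5,11]: after
#4 [6,12]: after
#5 [7,8]: after
#6 [9,10]: after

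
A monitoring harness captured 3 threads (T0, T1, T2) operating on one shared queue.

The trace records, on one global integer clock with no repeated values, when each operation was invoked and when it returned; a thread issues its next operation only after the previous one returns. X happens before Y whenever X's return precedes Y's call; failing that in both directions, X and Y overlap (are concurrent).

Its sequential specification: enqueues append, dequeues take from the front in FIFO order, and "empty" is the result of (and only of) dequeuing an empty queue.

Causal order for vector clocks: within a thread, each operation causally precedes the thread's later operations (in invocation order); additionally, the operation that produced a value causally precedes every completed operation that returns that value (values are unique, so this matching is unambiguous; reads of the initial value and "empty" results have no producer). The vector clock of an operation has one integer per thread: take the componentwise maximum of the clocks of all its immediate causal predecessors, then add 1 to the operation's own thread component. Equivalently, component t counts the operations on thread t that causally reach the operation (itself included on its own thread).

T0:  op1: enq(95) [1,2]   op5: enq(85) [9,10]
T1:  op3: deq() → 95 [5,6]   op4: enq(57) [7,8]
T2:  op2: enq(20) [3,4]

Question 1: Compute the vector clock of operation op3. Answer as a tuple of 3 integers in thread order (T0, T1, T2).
no predecessors for op2 (invoked 3): T2 increments from zero → (0, 0, 1)
no predecessors for op1 (invoked 1): T0 increments from zero → (1, 0, 0)
op3 (invocation 5): componentwise max over VC(op1)=(1, 0, 0), +1 at T1, giving (1, 1, 0)
op5 (invocation 9): componentwise max over VC(op1)=(1, 0, 0), +1 at T0, giving (2, 0, 0)
op4 (invocation 7): componentwise max over VC(op3)=(1, 1, 0), +1 at T1, giving (1, 2, 0)
target: VC(op3) = (1, 1, 0)

(1, 1, 0)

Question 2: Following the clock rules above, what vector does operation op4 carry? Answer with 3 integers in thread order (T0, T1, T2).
op2, invoked 3, has no incoming edges; only T2's bump applies → (0, 0, 1)
op1, invoked 1, has no incoming edges; only T0's bump applies → (1, 0, 0)
op3, invoked 5, takes VC(op1)=(1, 0, 0) under max, adds 1 for T1 → (1, 1, 0)
op5, invoked 9, takes VC(op1)=(1, 0, 0) under max, adds 1 for T0 → (2, 0, 0)
op4, invoked 7, takes VC(op3)=(1, 1, 0) under max, adds 1 for T1 → (1, 2, 0)
target: VC(op4) = (1, 2, 0)

(1, 2, 0)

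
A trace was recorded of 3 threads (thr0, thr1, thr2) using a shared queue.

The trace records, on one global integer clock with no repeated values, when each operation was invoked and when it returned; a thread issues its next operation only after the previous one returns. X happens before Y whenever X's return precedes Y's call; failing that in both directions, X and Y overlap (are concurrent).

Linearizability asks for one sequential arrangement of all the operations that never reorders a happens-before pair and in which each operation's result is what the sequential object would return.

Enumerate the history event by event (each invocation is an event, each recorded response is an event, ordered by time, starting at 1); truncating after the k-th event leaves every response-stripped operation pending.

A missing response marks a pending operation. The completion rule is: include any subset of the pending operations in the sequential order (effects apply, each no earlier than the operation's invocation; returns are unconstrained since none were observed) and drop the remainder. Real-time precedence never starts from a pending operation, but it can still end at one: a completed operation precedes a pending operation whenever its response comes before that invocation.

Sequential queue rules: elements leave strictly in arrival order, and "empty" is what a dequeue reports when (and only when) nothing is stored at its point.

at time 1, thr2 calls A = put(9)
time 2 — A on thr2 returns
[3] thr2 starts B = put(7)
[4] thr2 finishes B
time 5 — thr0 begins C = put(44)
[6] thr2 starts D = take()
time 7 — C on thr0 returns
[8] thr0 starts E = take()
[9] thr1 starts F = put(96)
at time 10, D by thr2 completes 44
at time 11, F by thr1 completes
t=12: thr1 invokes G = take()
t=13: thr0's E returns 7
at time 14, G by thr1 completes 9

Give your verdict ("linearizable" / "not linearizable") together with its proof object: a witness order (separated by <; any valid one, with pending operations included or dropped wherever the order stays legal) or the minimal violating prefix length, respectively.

not linearizable — minimal violating prefix: 10 events

already the first 10 events (up to D's response at time 10) admit no linearization; the first 9 still do
checked exhaustively: 2 real-time-consistent orders of 4 completed operations, zero legal queue replays
include/drop combinations of the 2 pending operations (E, F) were all tried; none helps
sample order A, B, C, D (pending dropped) stalls at step 4 — D take() → 44 has no legal effect
sample order A, B, D, C (pending dropped) stalls at step 3 — D take() → 44 has no legal effect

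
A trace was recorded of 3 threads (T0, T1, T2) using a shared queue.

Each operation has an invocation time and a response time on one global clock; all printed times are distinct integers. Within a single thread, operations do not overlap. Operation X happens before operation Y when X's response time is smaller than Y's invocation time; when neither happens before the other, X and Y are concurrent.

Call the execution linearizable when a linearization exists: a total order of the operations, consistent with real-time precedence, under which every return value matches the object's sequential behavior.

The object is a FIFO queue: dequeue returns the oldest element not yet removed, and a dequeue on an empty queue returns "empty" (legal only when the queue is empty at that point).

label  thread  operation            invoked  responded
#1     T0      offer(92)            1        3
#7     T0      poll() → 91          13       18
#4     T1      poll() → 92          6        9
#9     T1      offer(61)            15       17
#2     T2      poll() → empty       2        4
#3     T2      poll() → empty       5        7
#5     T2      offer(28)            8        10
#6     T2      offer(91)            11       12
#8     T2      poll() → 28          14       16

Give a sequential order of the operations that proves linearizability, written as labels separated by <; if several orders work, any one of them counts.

1. #2 poll() → empty, leaving queue <>
2. #1 offer(92), leaving queue <92>
3. #4 poll() → 92, leaving queue <>
4. #3 poll() → empty, leaving queue <>
5. #5 offer(28), leaving queue <28>
6. #6 offer(91), leaving queue <28,91>
7. #8 poll() → 28, leaving queue <91>
8. #7 poll() → 91, leaving queue <>
9. #9 offer(61), leaving queue <61>

#2 < #1 < #4 < #3 < #5 < #6 < #8 < #7 < #9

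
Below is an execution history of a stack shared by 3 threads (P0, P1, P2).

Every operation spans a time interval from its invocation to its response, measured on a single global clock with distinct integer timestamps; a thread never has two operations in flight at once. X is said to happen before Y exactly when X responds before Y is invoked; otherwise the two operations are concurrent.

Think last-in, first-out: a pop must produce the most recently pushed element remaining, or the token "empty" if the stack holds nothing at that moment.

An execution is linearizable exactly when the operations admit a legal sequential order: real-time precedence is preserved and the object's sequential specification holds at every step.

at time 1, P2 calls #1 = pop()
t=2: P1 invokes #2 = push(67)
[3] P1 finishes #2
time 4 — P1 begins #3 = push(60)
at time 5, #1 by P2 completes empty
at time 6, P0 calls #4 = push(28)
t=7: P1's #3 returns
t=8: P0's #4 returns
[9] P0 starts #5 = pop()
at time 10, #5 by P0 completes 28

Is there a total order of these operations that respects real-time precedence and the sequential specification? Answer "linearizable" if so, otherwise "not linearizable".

a witness: #1, #2, #3, #4, #5
step 1: #1 pop() → empty — stack <>
step 2: #2 push(67) — stack <67>
step 3: #3 push(60) — stack <67,60>
step 4: #4 push(28) — stack <67,60,28>
step 5: #5 pop() → 28 — stack <67,60>

linearizable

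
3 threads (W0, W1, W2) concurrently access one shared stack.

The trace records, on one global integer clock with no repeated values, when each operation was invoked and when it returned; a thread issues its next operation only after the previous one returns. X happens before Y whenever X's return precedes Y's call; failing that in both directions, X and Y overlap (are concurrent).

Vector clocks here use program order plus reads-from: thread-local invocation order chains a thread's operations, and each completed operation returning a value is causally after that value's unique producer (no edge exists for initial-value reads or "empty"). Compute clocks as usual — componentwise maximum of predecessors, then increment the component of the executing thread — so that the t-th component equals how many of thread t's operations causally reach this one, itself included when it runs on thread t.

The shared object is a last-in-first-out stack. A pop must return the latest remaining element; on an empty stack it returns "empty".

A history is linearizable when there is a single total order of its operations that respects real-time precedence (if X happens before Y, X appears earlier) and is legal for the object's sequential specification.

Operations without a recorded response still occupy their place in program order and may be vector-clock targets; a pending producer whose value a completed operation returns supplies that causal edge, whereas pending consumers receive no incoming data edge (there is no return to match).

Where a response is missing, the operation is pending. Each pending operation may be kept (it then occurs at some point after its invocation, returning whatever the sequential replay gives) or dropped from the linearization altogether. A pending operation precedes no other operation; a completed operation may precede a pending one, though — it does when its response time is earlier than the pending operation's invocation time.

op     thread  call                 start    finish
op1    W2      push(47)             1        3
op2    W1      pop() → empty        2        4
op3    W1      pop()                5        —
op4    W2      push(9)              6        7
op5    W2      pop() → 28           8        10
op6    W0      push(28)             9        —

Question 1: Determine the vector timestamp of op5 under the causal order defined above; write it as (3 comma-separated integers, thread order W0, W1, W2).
invoked at 1, op1 has no predecessors; its own W2 bump gives (0, 0, 1)
invoked at 2, op2 has no predecessors; its own W1 bump gives (0, 1, 0)
invoked at 9, op6 has no predecessors; its own W0 bump gives (1, 0, 0)
invoked at 6, op4 merges VC(op1)=(0, 0, 1) and bumps W2's slot → (0, 0, 2)
invoked at 5, op3 merges VC(op2)=(0, 1, 0) and bumps W1's slot → (0, 2, 0)
invoked at 8, op5 merges VC(op4)=(0, 0, 2), VC(op6)=(1, 0, 0) and bumps W2's slot → (1, 0, 3)
target: VC(op5) = (1, 0, 3)

(1, 0, 3)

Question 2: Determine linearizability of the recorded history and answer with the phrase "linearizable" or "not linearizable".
witness order: op2, op1, op3, op4, op6, op5
step 1: op2 pop() → empty — stack <>
step 2: op1 push(47) — stack <47>
step 3: op3 pop() (pending, included) — stack <>
step 4: op4 push(9) — stack <9>
step 5: op6 push(28) (pending, included) — stack <9,28>
step 6: op5 pop() → 28 — stack <9>

linearizable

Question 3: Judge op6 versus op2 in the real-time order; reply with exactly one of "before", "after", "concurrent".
op6 spans [9,…), op2 spans [2,4]
resp(op2)=4 < inv(op6)=9

after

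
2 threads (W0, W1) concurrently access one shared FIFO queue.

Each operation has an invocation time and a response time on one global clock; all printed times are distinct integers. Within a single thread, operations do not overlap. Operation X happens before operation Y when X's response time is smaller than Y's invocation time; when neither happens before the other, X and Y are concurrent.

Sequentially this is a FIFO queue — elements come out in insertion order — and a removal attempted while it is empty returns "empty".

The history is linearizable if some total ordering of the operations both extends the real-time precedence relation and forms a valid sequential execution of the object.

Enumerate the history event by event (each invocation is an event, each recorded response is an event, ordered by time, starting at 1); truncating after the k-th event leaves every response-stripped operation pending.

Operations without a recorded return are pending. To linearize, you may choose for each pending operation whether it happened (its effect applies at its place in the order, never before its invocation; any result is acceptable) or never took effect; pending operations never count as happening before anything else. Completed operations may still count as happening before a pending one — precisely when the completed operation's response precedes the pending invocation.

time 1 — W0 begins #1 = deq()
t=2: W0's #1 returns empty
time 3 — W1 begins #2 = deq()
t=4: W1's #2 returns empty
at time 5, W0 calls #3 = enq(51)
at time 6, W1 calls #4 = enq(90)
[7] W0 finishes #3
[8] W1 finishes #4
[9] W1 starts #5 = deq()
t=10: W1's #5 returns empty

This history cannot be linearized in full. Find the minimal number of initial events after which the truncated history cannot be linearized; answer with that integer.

events 1..9 are linearizable, e.g. via #1, #2, #3, #4:
after step 1 (#1 deq() → empty): queue <>
after step 2 (#2 deq() → empty): queue <>
after step 3 (#3 enq(51)): queue <51>
after step 4 (#4 enq(90)): queue <51,90>
event 10 — #5's response, time 10 — after it, nothing linearizes
e.g. #1, #2, #3, #4, #5: illegal at step 5, since #5 deq() → empty cannot apply there
e.g. #1, #2, #4, #3, #5: illegal at step 5, since #5 deq() → empty cannot apply there

10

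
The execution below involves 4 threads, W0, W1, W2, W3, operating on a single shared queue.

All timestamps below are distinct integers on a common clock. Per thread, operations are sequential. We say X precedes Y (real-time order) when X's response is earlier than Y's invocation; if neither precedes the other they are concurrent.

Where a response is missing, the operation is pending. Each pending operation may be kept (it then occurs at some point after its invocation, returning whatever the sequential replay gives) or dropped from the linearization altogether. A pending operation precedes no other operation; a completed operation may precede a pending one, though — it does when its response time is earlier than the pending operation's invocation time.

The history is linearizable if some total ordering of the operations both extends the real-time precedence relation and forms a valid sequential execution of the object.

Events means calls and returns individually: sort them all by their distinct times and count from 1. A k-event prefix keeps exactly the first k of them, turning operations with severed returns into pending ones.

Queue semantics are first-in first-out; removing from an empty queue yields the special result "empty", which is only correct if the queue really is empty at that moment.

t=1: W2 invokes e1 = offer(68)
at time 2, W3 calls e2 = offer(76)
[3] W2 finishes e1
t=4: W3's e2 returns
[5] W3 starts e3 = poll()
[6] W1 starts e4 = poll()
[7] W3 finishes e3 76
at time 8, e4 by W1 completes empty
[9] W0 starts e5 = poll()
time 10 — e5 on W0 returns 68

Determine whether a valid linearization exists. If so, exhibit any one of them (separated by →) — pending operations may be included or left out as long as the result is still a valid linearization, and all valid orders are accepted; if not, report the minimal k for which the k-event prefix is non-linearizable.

not linearizable — minimal violating prefix: 8 events

the violation lands at event 8, e4's response at time 8: events 1..7 linearize, events 1..8 do not
every one of the 4 real-time-consistent orders over 4 completed queue ops fails the sequential spec
take e1, e2, e3, e4: step 3 already fails, because e3 poll() → 76 cannot occur there
take e1, e2, e4, e3: step 3 already fails, because e4 poll() → empty cannot occur there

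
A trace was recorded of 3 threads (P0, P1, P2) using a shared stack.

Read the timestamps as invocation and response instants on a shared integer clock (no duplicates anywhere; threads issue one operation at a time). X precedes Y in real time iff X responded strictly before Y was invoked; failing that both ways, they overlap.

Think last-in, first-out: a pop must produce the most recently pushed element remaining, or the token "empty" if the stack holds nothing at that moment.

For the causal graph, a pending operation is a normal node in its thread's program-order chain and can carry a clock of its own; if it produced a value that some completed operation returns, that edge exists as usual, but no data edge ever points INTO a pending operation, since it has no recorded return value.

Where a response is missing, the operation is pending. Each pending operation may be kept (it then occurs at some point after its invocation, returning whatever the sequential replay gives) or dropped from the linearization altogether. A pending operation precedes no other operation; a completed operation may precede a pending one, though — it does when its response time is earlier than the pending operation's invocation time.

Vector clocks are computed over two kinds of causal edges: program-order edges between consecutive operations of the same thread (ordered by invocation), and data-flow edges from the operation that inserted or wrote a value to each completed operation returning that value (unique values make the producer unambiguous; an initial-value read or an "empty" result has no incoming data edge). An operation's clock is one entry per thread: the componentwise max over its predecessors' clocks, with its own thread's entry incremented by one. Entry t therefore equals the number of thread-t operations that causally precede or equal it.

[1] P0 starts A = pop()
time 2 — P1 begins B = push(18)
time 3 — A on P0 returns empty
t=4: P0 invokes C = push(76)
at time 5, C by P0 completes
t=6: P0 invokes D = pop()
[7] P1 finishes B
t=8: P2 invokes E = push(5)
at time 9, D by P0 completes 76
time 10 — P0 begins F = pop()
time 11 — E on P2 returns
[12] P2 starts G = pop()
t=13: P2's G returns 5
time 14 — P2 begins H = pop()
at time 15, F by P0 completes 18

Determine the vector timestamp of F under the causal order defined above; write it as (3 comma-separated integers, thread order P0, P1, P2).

invoked at 8, E has no predecessors; its own P2 bump gives (0, 0, 1)
invoked at 2, B has no predecessors; its own P1 bump gives (0, 1, 0)
invoked at 1, A has no predecessors; its own P0 bump gives (1, 0, 0)
G (invocation 12): componentwise max over VC(E)=(0, 0, 1), +1 at P2, giving (0, 0, 2)
C (invocation 4): componentwise max over VC(A)=(1, 0, 0), +1 at P0, giving (2, 0, 0)
H (invocation 14): componentwise max over VC(G)=(0, 0, 2), +1 at P2, giving (0, 0, 3)
D (invocation 6): componentwise max over VC(C)=(2, 0, 0), +1 at P0, giving (3, 0, 0)
F (invocation 10): componentwise max over VC(B)=(0, 1, 0), VC(D)=(3, 0, 0), +1 at P0, giving (4, 1, 0)
target: VC(F) = (4, 1, 0)

(4, 1, 0)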